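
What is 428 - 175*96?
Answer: -16372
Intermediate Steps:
428 - 175*96 = 428 - 16800 = -16372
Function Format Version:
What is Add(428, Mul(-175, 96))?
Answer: -16372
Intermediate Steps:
Add(428, Mul(-175, 96)) = Add(428, -16800) = -16372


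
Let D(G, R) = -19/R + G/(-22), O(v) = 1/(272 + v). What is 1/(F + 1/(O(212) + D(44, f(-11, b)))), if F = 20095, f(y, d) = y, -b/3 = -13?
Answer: 131/2631961 ≈ 4.9773e-5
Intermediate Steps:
b = 39 (b = -3*(-13) = 39)
D(G, R) = -19/R - G/22 (D(G, R) = -19/R + G*(-1/22) = -19/R - G/22)
1/(F + 1/(O(212) + D(44, f(-11, b)))) = 1/(20095 + 1/(1/(272 + 212) + (-19/(-11) - 1/22*44))) = 1/(20095 + 1/(1/484 + (-19*(-1/11) - 2))) = 1/(20095 + 1/(1/484 + (19/11 - 2))) = 1/(20095 + 1/(1/484 - 3/11)) = 1/(20095 + 1/(-131/484)) = 1/(20095 - 484/131) = 1/(2631961/131) = 131/2631961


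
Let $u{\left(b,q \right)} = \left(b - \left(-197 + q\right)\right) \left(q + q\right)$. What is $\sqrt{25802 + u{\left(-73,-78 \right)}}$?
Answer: $i \sqrt{5710} \approx 75.565 i$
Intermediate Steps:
$u{\left(b,q \right)} = 2 q \left(197 + b - q\right)$ ($u{\left(b,q \right)} = \left(197 + b - q\right) 2 q = 2 q \left(197 + b - q\right)$)
$\sqrt{25802 + u{\left(-73,-78 \right)}} = \sqrt{25802 + 2 \left(-78\right) \left(197 - 73 - -78\right)} = \sqrt{25802 + 2 \left(-78\right) \left(197 - 73 + 78\right)} = \sqrt{25802 + 2 \left(-78\right) 202} = \sqrt{25802 - 31512} = \sqrt{-5710} = i \sqrt{5710}$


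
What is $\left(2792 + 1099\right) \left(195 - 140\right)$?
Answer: $214005$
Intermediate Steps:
$\left(2792 + 1099\right) \left(195 - 140\right) = 3891 \cdot 55 = 214005$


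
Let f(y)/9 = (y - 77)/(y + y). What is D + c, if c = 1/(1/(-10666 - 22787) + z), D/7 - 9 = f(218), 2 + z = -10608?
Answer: 12902275982673/154752240316 ≈ 83.374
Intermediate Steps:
f(y) = 9*(-77 + y)/(2*y) (f(y) = 9*((y - 77)/(y + y)) = 9*((-77 + y)/((2*y))) = 9*((-77 + y)*(1/(2*y))) = 9*((-77 + y)/(2*y)) = 9*(-77 + y)/(2*y))
z = -10610 (z = -2 - 10608 = -10610)
D = 36351/436 (D = 63 + 7*((9/2)*(-77 + 218)/218) = 63 + 7*((9/2)*(1/218)*141) = 63 + 7*(1269/436) = 63 + 8883/436 = 36351/436 ≈ 83.374)
c = -33453/354936331 (c = 1/(1/(-10666 - 22787) - 10610) = 1/(1/(-33453) - 10610) = 1/(-1/33453 - 10610) = 1/(-354936331/33453) = -33453/354936331 ≈ -9.4251e-5)
D + c = 36351/436 - 33453/354936331 = 12902275982673/154752240316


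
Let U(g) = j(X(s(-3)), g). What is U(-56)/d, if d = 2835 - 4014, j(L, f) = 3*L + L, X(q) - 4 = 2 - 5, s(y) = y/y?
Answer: -4/1179 ≈ -0.0033927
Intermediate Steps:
s(y) = 1
X(q) = 1 (X(q) = 4 + (2 - 5) = 4 - 3 = 1)
j(L, f) = 4*L
d = -1179
U(g) = 4 (U(g) = 4*1 = 4)
U(-56)/d = 4/(-1179) = 4*(-1/1179) = -4/1179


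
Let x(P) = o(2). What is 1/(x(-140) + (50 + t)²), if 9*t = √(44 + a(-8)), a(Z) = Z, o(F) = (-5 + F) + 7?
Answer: 9/23140 ≈ 0.00038894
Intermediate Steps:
o(F) = 2 + F
x(P) = 4 (x(P) = 2 + 2 = 4)
t = ⅔ (t = √(44 - 8)/9 = √36/9 = (⅑)*6 = ⅔ ≈ 0.66667)
1/(x(-140) + (50 + t)²) = 1/(4 + (50 + ⅔)²) = 1/(4 + (152/3)²) = 1/(4 + 23104/9) = 1/(23140/9) = 9/23140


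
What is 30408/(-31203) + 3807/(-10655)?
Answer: -147595687/110822655 ≈ -1.3318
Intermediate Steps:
30408/(-31203) + 3807/(-10655) = 30408*(-1/31203) + 3807*(-1/10655) = -10136/10401 - 3807/10655 = -147595687/110822655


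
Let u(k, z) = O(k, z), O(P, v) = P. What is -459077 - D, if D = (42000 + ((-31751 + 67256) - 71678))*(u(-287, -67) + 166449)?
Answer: -968685051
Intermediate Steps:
u(k, z) = k
D = 968225974 (D = (42000 + ((-31751 + 67256) - 71678))*(-287 + 166449) = (42000 + (35505 - 71678))*166162 = (42000 - 36173)*166162 = 5827*166162 = 968225974)
-459077 - D = -459077 - 1*968225974 = -459077 - 968225974 = -968685051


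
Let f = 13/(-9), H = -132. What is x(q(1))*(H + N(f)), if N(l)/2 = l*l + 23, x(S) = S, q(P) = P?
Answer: -6628/81 ≈ -81.827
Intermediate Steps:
f = -13/9 (f = 13*(-⅑) = -13/9 ≈ -1.4444)
N(l) = 46 + 2*l² (N(l) = 2*(l*l + 23) = 2*(l² + 23) = 2*(23 + l²) = 46 + 2*l²)
x(q(1))*(H + N(f)) = 1*(-132 + (46 + 2*(-13/9)²)) = 1*(-132 + (46 + 2*(169/81))) = 1*(-132 + (46 + 338/81)) = 1*(-132 + 4064/81) = 1*(-6628/81) = -6628/81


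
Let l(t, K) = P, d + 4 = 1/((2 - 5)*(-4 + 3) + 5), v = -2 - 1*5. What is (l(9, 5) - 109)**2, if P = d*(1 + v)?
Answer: 117649/16 ≈ 7353.1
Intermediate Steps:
v = -7 (v = -2 - 5 = -7)
d = -31/8 (d = -4 + 1/((2 - 5)*(-4 + 3) + 5) = -4 + 1/(-3*(-1) + 5) = -4 + 1/(3 + 5) = -4 + 1/8 = -31/8 ≈ -3.8750)
P = 93/4 (P = -31*(1 - 7)/8 = -31/8*(-6) = 93/4 ≈ 23.250)
l(t, K) = 93/4
(l(9, 5) - 109)**2 = (93/4 - 109)**2 = (-343/4)**2 = 117649/16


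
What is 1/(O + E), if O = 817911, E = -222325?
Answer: 1/595586 ≈ 1.6790e-6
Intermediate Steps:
1/(O + E) = 1/(817911 - 222325) = 1/595586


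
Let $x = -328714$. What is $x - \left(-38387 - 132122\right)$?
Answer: $-158205$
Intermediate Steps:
$x - \left(-38387 - 132122\right) = -328714 - \left(-38387 - 132122\right) = -328714 - -170509 = -328714 + 170509 = -158205$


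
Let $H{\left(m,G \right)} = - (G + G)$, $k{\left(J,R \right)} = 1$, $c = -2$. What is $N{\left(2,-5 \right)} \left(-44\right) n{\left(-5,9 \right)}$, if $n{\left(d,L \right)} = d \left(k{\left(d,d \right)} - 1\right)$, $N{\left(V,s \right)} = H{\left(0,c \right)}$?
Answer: $0$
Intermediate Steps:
$H{\left(m,G \right)} = - 2 G$
$N{\left(V,s \right)} = 4$ ($N{\left(V,s \right)} = \left(-2\right) \left(-2\right) = 4$)
$n{\left(d,L \right)} = 0$ ($n{\left(d,L \right)} = d \left(1 - 1\right) = d 0 = 0$)
$N{\left(2,-5 \right)} \left(-44\right) n{\left(-5,9 \right)} = 4 \left(-44\right) 0 = \left(-176\right) 0 = 0$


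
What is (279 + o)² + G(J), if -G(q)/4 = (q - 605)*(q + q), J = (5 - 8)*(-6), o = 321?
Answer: 444528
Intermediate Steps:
J = 18 (J = -3*(-6) = 18)
G(q) = -8*q*(-605 + q) (G(q) = -4*(q - 605)*(q + q) = -4*(-605 + q)*2*q = -8*q*(-605 + q))
(279 + o)² + G(J) = (279 + 321)² + 8*18*(605 - 1*18) = 600² + 8*18*(605 - 18) = 360000 + 8*18*587 = 360000 + 84528 = 444528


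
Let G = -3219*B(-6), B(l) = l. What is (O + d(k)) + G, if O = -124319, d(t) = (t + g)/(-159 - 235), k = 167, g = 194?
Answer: -41372331/394 ≈ -1.0501e+5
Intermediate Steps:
G = 19314 (G = -3219*(-6) = 19314)
d(t) = -97/197 - t/394 (d(t) = (t + 194)/(-159 - 235) = (194 + t)/(-394) = (194 + t)*(-1/394) = -97/197 - t/394)
(O + d(k)) + G = (-124319 + (-97/197 - 1/394*167)) + 19314 = (-124319 + (-97/197 - 167/394)) + 19314 = (-124319 - 361/394) + 19314 = -48982047/394 + 19314 = -41372331/394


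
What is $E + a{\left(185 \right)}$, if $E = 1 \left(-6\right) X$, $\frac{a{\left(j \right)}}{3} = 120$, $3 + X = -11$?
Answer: $444$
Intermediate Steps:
$X = -14$ ($X = -3 - 11 = -14$)
$a{\left(j \right)} = 360$ ($a{\left(j \right)} = 3 \cdot 120 = 360$)
$E = 84$ ($E = 1 \left(-6\right) \left(-14\right) = \left(-6\right) \left(-14\right) = 84$)
$E + a{\left(185 \right)} = 84 + 360 = 444$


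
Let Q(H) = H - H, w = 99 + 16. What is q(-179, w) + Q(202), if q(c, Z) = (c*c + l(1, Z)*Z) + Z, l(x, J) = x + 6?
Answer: 32961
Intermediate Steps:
w = 115
l(x, J) = 6 + x
Q(H) = 0
q(c, Z) = c² + 8*Z (q(c, Z) = (c*c + (6 + 1)*Z) + Z = (c² + 7*Z) + Z = c² + 8*Z)
q(-179, w) + Q(202) = ((-179)² + 8*115) + 0 = (32041 + 920) + 0 = 32961 + 0 = 32961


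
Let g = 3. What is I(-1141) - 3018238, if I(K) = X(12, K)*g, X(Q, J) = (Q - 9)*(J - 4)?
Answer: -3028543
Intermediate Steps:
X(Q, J) = (-9 + Q)*(-4 + J)
I(K) = -36 + 9*K (I(K) = (36 - 9*K - 4*12 + K*12)*3 = (36 - 9*K - 48 + 12*K)*3 = (-12 + 3*K)*3 = -36 + 9*K)
I(-1141) - 3018238 = (-36 + 9*(-1141)) - 3018238 = (-36 - 10269) - 3018238 = -10305 - 3018238 = -3028543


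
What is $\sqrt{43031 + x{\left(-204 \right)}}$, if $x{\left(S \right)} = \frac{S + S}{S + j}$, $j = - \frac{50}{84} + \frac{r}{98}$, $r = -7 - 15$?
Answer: $\frac{\sqrt{156041376676343}}{60217} \approx 207.44$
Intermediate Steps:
$r = -22$ ($r = -7 - 15 = -22$)
$j = - \frac{241}{294}$ ($j = - \frac{50}{84} - \frac{22}{98} = \left(-50\right) \frac{1}{84} - \frac{11}{49} = - \frac{25}{42} - \frac{11}{49} = - \frac{241}{294} \approx -0.81973$)
$x{\left(S \right)} = \frac{2 S}{- \frac{241}{294} + S}$ ($x{\left(S \right)} = \frac{S + S}{S - \frac{241}{294}} = \frac{2 S}{- \frac{241}{294} + S}$)
$\sqrt{43031 + x{\left(-204 \right)}} = \sqrt{43031 + 588 \left(-204\right) \frac{1}{-241 + 294 \left(-204\right)}} = \sqrt{43031 + 588 \left(-204\right) \frac{1}{-241 - 59976}} = \sqrt{43031 + 588 \left(-204\right) \frac{1}{-60217}} = \sqrt{43031 + 588 \left(-204\right) \left(- \frac{1}{60217}\right)} = \sqrt{43031 + \frac{119952}{60217}} = \sqrt{\frac{2591317679}{60217}} = \frac{\sqrt{156041376676343}}{60217}$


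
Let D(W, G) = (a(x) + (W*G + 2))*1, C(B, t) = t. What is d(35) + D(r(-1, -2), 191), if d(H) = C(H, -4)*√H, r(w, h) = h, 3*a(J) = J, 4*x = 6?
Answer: -759/2 - 4*√35 ≈ -403.16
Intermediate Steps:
x = 3/2 (x = (¼)*6 = 3/2 ≈ 1.5000)
a(J) = J/3
D(W, G) = 5/2 + G*W (D(W, G) = ((⅓)*(3/2) + (W*G + 2))*1 = (½ + (G*W + 2))*1 = (½ + (2 + G*W))*1 = (5/2 + G*W)*1 = 5/2 + G*W)
d(H) = -4*√H
d(35) + D(r(-1, -2), 191) = -4*√35 + (5/2 + 191*(-2)) = -4*√35 + (5/2 - 382) = -4*√35 - 759/2 = -759/2 - 4*√35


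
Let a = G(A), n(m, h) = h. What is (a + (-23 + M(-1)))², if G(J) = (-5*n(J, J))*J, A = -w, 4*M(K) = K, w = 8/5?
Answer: 519841/400 ≈ 1299.6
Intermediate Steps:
w = 8/5 (w = 8*(⅕) = 8/5 ≈ 1.6000)
M(K) = K/4
A = -8/5 (A = -1*8/5 = -8/5 ≈ -1.6000)
G(J) = -5*J² (G(J) = (-5*J)*J = -5*J²)
a = -64/5 (a = -5*(-8/5)² = -5*64/25 = -64/5 ≈ -12.800)
(a + (-23 + M(-1)))² = (-64/5 + (-23 + (¼)*(-1)))² = (-64/5 + (-23 - ¼))² = (-64/5 - 93/4)² = (-721/20)² = 519841/400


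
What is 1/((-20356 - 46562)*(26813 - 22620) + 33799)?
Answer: -1/280553375 ≈ -3.5644e-9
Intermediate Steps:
1/((-20356 - 46562)*(26813 - 22620) + 33799) = 1/(-66918*4193 + 33799) = 1/(-280587174 + 33799) = 1/(-280553375) = -1/280553375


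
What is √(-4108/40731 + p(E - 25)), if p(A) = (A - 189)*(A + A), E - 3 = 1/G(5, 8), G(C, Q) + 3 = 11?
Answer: √979554320783778/325848 ≈ 96.050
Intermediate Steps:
G(C, Q) = 8 (G(C, Q) = -3 + 11 = 8)
E = 25/8 (E = 3 + 1/8 = 3 + ⅛ = 25/8 ≈ 3.1250)
p(A) = 2*A*(-189 + A) (p(A) = (-189 + A)*(2*A) = 2*A*(-189 + A))
√(-4108/40731 + p(E - 25)) = √(-4108/40731 + 2*(25/8 - 25)*(-189 + (25/8 - 25))) = √(-4108*1/40731 + 2*(-175/8)*(-189 - 175/8)) = √(-4108/40731 + 2*(-175/8)*(-1687/8)) = √(-4108/40731 + 295225/32) = √(12024678019/1303392) = √979554320783778/325848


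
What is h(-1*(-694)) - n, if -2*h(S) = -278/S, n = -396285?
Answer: 275021929/694 ≈ 3.9629e+5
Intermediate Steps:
h(S) = 139/S (h(S) = -(-139)/S = 139/S)
h(-1*(-694)) - n = 139/((-1*(-694))) - 1*(-396285) = 139/694 + 396285 = 275021929/694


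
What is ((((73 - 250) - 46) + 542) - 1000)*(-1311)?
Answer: 892791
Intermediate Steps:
((((73 - 250) - 46) + 542) - 1000)*(-1311) = (((-177 - 46) + 542) - 1000)*(-1311) = ((-223 + 542) - 1000)*(-1311) = (319 - 1000)*(-1311) = -681*(-1311) = 892791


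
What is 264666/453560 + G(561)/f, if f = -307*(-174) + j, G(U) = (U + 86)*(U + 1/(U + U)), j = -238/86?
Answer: 25366720863721/3437813127540 ≈ 7.3787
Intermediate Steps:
j = -119/43 (j = -238*1/86 = -119/43 ≈ -2.7674)
G(U) = (86 + U)*(U + 1/(2*U))
f = 2296855/43 (f = -307*(-174) - 119/43 = 53418 - 119/43 = 2296855/43 ≈ 53415.)
264666/453560 + G(561)/f = 264666/453560 + (1/2 + 561**2 + 43/561 + 86*561)/(2296855/43) = 264666*(1/453560) + (1/2 + 314721 + 43*(1/561) + 48246)*(43/2296855) = 132333/226780 + (1/2 + 314721 + 43/561 + 48246)*(43/2296855) = 132333/226780 + (407249621/1122)*(43/2296855) = 132333/226780 + 17511733703/2577071310 = 25366720863721/3437813127540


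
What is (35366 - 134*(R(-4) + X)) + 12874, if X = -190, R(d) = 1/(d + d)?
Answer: 294867/4 ≈ 73717.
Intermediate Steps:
R(d) = 1/(2*d)
(35366 - 134*(R(-4) + X)) + 12874 = (35366 - 134*((½)/(-4) - 190)) + 12874 = (35366 - 134*((½)*(-¼) - 190)) + 12874 = (35366 - 134*(-⅛ - 190)) + 12874 = (35366 - 134*(-1521/8)) + 12874 = (35366 + 101907/4) + 12874 = 243371/4 + 12874 = 294867/4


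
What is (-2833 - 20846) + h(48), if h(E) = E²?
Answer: -21375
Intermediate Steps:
(-2833 - 20846) + h(48) = (-2833 - 20846) + 48² = -23679 + 2304 = -21375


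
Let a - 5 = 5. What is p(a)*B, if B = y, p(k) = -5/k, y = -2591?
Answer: 2591/2 ≈ 1295.5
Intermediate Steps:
a = 10 (a = 5 + 5 = 10)
B = -2591
p(a)*B = -5/10*(-2591) = -5*⅒*(-2591) = -½*(-2591) = 2591/2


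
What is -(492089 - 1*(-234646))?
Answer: -726735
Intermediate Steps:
-(492089 - 1*(-234646)) = -(492089 + 234646) = -1*726735 = -726735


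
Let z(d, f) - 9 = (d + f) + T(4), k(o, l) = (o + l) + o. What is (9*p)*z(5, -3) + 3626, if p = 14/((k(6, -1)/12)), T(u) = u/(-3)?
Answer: 54502/11 ≈ 4954.7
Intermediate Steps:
T(u) = -u/3 (T(u) = u*(-⅓) = -u/3)
k(o, l) = l + 2*o (k(o, l) = (l + o) + o = l + 2*o)
z(d, f) = 23/3 + d + f (z(d, f) = 9 + ((d + f) - ⅓*4) = 9 + ((d + f) - 4/3) = 9 + (-4/3 + d + f) = 23/3 + d + f)
p = 168/11 (p = 14/(((-1 + 2*6)/12)) = 14/(((-1 + 12)*(1/12))) = 14/((11*(1/12))) = 14/(11/12) = 14*(12/11) = 168/11 ≈ 15.273)
(9*p)*z(5, -3) + 3626 = (9*(168/11))*(23/3 + 5 - 3) + 3626 = (1512/11)*(29/3) + 3626 = 14616/11 + 3626 = 54502/11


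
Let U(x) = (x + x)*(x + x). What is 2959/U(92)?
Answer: 2959/33856 ≈ 0.087400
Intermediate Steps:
U(x) = 4*x**2 (U(x) = (2*x)*(2*x) = 4*x**2)
2959/U(92) = 2959/((4*92**2)) = 2959/((4*8464)) = 2959/33856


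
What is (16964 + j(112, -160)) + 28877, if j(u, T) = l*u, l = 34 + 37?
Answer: 53793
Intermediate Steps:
l = 71
j(u, T) = 71*u
(16964 + j(112, -160)) + 28877 = (16964 + 71*112) + 28877 = (16964 + 7952) + 28877 = 24916 + 28877 = 53793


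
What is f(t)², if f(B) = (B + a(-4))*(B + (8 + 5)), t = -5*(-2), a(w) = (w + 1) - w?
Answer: 64009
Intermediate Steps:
a(w) = 1 (a(w) = (1 + w) - w = 1)
t = 10
f(B) = (1 + B)*(13 + B) (f(B) = (B + 1)*(B + (8 + 5)) = (1 + B)*(B + 13) = (1 + B)*(13 + B))
f(t)² = (13 + 10² + 14*10)² = (13 + 100 + 140)² = 253² = 64009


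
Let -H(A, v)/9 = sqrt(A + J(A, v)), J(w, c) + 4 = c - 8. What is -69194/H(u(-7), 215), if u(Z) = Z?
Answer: 34597/63 ≈ 549.16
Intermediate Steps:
J(w, c) = -12 + c (J(w, c) = -4 + (c - 8) = -4 + (-8 + c) = -12 + c)
H(A, v) = -9*sqrt(-12 + A + v) (H(A, v) = -9*sqrt(A + (-12 + v)) = -9*sqrt(-12 + A + v))
-69194/H(u(-7), 215) = -69194*(-1/(9*sqrt(-12 - 7 + 215))) = -69194/((-9*sqrt(196))) = -69194/((-9*14)) = -69194/(-126) = -69194*(-1/126) = 34597/63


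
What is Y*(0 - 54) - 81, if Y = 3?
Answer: -243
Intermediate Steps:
Y*(0 - 54) - 81 = 3*(0 - 54) - 81 = 3*(-54) - 81 = -162 - 81 = -243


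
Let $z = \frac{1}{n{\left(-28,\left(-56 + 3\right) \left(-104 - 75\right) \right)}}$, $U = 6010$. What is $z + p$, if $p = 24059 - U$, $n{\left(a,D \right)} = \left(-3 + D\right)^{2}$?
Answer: $\frac{1623439974545}{89946256} \approx 18049.0$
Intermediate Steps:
$z = \frac{1}{89946256}$ ($z = \frac{1}{\left(-3 + \left(-56 + 3\right) \left(-104 - 75\right)\right)^{2}} = \frac{1}{\left(-3 - -9487\right)^{2}} = \frac{1}{\left(-3 + 9487\right)^{2}} = \frac{1}{9484^{2}} = \frac{1}{89946256} \approx 1.1118 \cdot 10^{-8}$)
$p = 18049$ ($p = 24059 - 6010 = 18049$)
$z + p = \frac{1}{89946256} + 18049 = \frac{1623439974545}{89946256}$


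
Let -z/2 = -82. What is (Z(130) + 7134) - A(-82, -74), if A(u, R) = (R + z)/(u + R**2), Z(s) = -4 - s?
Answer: 6292985/899 ≈ 7000.0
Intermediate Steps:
z = 164 (z = -2*(-82) = 164)
A(u, R) = (164 + R)/(u + R**2) (A(u, R) = (R + 164)/(u + R**2) = (164 + R)/(u + R**2))
(Z(130) + 7134) - A(-82, -74) = ((-4 - 1*130) + 7134) - (164 - 74)/(-82 + (-74)**2) = ((-4 - 130) + 7134) - 90/(-82 + 5476) = (-134 + 7134) - 90/5394 = 7000 - 90/5394 = 7000 - 1*15/899 = 7000 - 15/899 = 6292985/899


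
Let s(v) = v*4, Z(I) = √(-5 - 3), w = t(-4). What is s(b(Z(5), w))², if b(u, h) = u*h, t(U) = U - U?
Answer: 0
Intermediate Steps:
t(U) = 0
w = 0
Z(I) = 2*I*√2 (Z(I) = √(-8) = 2*I*√2)
b(u, h) = h*u
s(v) = 4*v
s(b(Z(5), w))² = (4*(0*(2*I*√2)))² = (4*0)² = 0² = 0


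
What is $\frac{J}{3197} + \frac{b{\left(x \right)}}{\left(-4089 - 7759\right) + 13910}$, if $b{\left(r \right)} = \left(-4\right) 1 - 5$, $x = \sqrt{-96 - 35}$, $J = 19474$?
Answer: $\frac{40126615}{6592214} \approx 6.087$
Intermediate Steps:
$x = i \sqrt{131}$ ($x = \sqrt{-131} = i \sqrt{131} \approx 11.446 i$)
$b{\left(r \right)} = -9$ ($b{\left(r \right)} = -4 - 5 = -9$)
$\frac{J}{3197} + \frac{b{\left(x \right)}}{\left(-4089 - 7759\right) + 13910} = \frac{19474}{3197} - \frac{9}{\left(-4089 - 7759\right) + 13910} = 19474 \cdot \frac{1}{3197} - \frac{9}{-11848 + 13910} = \frac{19474}{3197} - \frac{9}{2062} = \frac{40126615}{6592214}$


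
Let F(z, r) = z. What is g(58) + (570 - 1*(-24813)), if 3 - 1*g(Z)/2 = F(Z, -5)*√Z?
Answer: 25389 - 116*√58 ≈ 24506.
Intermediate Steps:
g(Z) = 6 - 2*Z^(3/2) (g(Z) = 6 - 2*Z*√Z = 6 - 2*Z^(3/2))
g(58) + (570 - 1*(-24813)) = (6 - 116*√58) + (570 - 1*(-24813)) = (6 - 116*√58) + (570 + 24813) = (6 - 116*√58) + 25383 = 25389 - 116*√58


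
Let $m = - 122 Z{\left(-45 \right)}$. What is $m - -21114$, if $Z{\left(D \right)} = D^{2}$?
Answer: $-225936$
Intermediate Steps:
$m = -247050$ ($m = - 122 \left(-45\right)^{2} = \left(-122\right) 2025 = -247050$)
$m - -21114 = -247050 - -21114 = -247050 + 21114 = -225936$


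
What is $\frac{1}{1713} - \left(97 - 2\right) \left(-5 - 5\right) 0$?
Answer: $\frac{1}{1713} \approx 0.00058377$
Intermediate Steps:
$\frac{1}{1713} - \left(97 - 2\right) \left(-5 - 5\right) 0 = \frac{1}{1713} - 95 \left(\left(-10\right) 0\right) = \frac{1}{1713} - 95 \cdot 0 = \frac{1}{1713} - 0 = \frac{1}{1713} + 0 = \frac{1}{1713}$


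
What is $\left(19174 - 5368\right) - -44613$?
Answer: $58419$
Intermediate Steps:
$\left(19174 - 5368\right) - -44613 = 13806 + 44613 = 58419$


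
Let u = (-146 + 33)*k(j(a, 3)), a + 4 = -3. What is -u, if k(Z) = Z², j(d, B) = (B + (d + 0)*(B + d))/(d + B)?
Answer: 108593/16 ≈ 6787.1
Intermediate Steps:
a = -7 (a = -4 - 3 = -7)
j(d, B) = (B + d*(B + d))/(B + d)
u = -108593/16 (u = (-146 + 33)*((3 + (-7)² + 3*(-7))/(3 - 7))² = -113*(3 + 49 - 21)²/16 = -113*(-¼*31)² = -113*(-31/4)² = -113*961/16 = -108593/16 ≈ -6787.1)
-u = -1*(-108593/16) = 108593/16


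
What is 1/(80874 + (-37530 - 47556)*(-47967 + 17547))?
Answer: 1/2588396994 ≈ 3.8634e-10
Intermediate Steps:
1/(80874 + (-37530 - 47556)*(-47967 + 17547)) = 1/(80874 - 85086*(-30420)) = 1/(80874 + 2588316120) = 1/2588396994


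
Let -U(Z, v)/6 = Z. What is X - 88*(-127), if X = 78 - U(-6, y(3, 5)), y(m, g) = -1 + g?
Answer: 11218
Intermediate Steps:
U(Z, v) = -6*Z
X = 42 (X = 78 - (-6)*(-6) = 78 - 1*36 = 78 - 36 = 42)
X - 88*(-127) = 42 - 88*(-127) = 42 + 11176 = 11218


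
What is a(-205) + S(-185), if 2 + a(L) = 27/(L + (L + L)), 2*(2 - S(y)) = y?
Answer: 37907/410 ≈ 92.456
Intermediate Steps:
S(y) = 2 - y/2
a(L) = -2 + 9/L (a(L) = -2 + 27/(L + (L + L)) = -2 + 27/(L + 2*L) = -2 + 27/((3*L)) = -2 + 27*(1/(3*L)) = -2 + 9/L)
a(-205) + S(-185) = (-2 + 9/(-205)) + (2 - ½*(-185)) = (-2 + 9*(-1/205)) + (2 + 185/2) = (-2 - 9/205) + 189/2 = -419/205 + 189/2 = 37907/410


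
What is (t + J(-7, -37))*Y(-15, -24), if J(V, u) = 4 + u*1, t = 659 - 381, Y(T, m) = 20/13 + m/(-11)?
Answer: 130340/143 ≈ 911.47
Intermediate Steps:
Y(T, m) = 20/13 - m/11 (Y(T, m) = 20*(1/13) + m*(-1/11) = 20/13 - m/11)
t = 278
J(V, u) = 4 + u
(t + J(-7, -37))*Y(-15, -24) = (278 + (4 - 37))*(20/13 - 1/11*(-24)) = (278 - 33)*(20/13 + 24/11) = 245*(532/143) = 130340/143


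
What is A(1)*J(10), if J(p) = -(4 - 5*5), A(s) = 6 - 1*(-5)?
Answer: 231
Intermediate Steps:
A(s) = 11 (A(s) = 6 + 5 = 11)
J(p) = 21 (J(p) = -(4 - 25) = -1*(-21) = 21)
A(1)*J(10) = 11*21 = 231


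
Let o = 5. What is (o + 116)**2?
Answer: 14641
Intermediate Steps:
(o + 116)**2 = (5 + 116)**2 = 121**2 = 14641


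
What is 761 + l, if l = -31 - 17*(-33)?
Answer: 1291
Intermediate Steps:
l = 530 (l = -31 + 561 = 530)
761 + l = 761 + 530 = 1291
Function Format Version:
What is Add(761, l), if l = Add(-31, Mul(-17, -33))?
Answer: 1291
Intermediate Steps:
l = 530 (l = Add(-31, 561) = 530)
Add(761, l) = Add(761, 530) = 1291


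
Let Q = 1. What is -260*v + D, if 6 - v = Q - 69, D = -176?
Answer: -19416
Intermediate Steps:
v = 74 (v = 6 - (1 - 69) = 6 - 1*(-68) = 6 + 68 = 74)
-260*v + D = -260*74 - 176 = -19240 - 176 = -19416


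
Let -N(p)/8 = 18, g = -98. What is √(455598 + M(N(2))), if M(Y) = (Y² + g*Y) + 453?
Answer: √490899 ≈ 700.64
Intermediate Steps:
N(p) = -144 (N(p) = -8*18 = -144)
M(Y) = 453 + Y² - 98*Y (M(Y) = (Y² - 98*Y) + 453 = 453 + Y² - 98*Y)
√(455598 + M(N(2))) = √(455598 + (453 + (-144)² - 98*(-144))) = √(455598 + (453 + 20736 + 14112)) = √(455598 + 35301) = √490899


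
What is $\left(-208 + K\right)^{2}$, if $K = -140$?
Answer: $121104$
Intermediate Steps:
$\left(-208 + K\right)^{2} = \left(-208 - 140\right)^{2} = \left(-348\right)^{2} = 121104$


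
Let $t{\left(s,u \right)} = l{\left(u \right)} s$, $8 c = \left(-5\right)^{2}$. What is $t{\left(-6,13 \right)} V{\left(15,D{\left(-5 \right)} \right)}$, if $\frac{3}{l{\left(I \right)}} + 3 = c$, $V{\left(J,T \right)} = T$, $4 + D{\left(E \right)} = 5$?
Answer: $-144$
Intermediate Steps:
$D{\left(E \right)} = 1$ ($D{\left(E \right)} = -4 + 5 = 1$)
$c = \frac{25}{8}$ ($c = \frac{\left(-5\right)^{2}}{8} = \frac{1}{8} \cdot 25 = \frac{25}{8} \approx 3.125$)
$l{\left(I \right)} = 24$ ($l{\left(I \right)} = \frac{3}{-3 + \frac{25}{8}} = 3 \frac{1}{\frac{1}{8}} = 3 \cdot 8 = 24$)
$t{\left(s,u \right)} = 24 s$
$t{\left(-6,13 \right)} V{\left(15,D{\left(-5 \right)} \right)} = 24 \left(-6\right) 1 = \left(-144\right) 1 = -144$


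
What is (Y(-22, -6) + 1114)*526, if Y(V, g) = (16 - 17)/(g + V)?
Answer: 8203759/14 ≈ 5.8598e+5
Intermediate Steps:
Y(V, g) = -1/(V + g)
(Y(-22, -6) + 1114)*526 = (-1/(-22 - 6) + 1114)*526 = (-1/(-28) + 1114)*526 = (-1*(-1/28) + 1114)*526 = (1/28 + 1114)*526 = (31193/28)*526 = 8203759/14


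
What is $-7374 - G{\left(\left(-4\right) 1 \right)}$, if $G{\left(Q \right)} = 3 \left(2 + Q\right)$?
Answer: $-7368$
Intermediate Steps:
$G{\left(Q \right)} = 6 + 3 Q$
$-7374 - G{\left(\left(-4\right) 1 \right)} = -7374 - \left(6 + 3 \left(\left(-4\right) 1\right)\right) = -7374 - \left(6 + 3 \left(-4\right)\right) = -7374 - \left(6 - 12\right) = -7374 - -6 = -7374 + 6 = -7368$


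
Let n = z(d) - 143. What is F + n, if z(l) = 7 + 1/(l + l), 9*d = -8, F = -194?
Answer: -5289/16 ≈ -330.56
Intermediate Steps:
d = -8/9 (d = (⅑)*(-8) = -8/9 ≈ -0.88889)
z(l) = 7 + 1/(2*l)
n = -2185/16 (n = (7 + 1/(2*(-8/9))) - 143 = (7 + (½)*(-9/8)) - 143 = (7 - 9/16) - 143 = 103/16 - 143 = -2185/16 ≈ -136.56)
F + n = -194 - 2185/16 = -5289/16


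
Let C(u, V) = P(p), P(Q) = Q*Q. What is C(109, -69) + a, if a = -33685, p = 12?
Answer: -33541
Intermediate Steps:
P(Q) = Q**2
C(u, V) = 144 (C(u, V) = 12**2 = 144)
C(109, -69) + a = 144 - 33685 = -33541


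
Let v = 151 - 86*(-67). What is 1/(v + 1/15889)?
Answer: 15889/93951658 ≈ 0.00016912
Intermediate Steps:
v = 5913 (v = 151 + 5762 = 5913)
1/(v + 1/15889) = 1/(5913 + 1/15889) = 1/(93951658/15889) = 15889/93951658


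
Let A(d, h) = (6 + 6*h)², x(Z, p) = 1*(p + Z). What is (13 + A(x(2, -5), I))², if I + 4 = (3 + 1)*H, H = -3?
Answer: 65820769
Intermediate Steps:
x(Z, p) = Z + p (x(Z, p) = 1*(Z + p) = Z + p)
I = -16 (I = -4 + (3 + 1)*(-3) = -4 + 4*(-3) = -4 - 12 = -16)
(13 + A(x(2, -5), I))² = (13 + 36*(1 - 16)²)² = (13 + 36*(-15)²)² = (13 + 36*225)² = (13 + 8100)² = 8113² = 65820769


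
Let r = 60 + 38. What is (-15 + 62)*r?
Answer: 4606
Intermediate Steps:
r = 98
(-15 + 62)*r = (-15 + 62)*98 = 47*98 = 4606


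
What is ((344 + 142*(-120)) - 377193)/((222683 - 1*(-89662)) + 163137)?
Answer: -393889/475482 ≈ -0.82840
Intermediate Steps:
((344 + 142*(-120)) - 377193)/((222683 - 1*(-89662)) + 163137) = ((344 - 17040) - 377193)/((222683 + 89662) + 163137) = (-16696 - 377193)/(312345 + 163137) = -393889/475482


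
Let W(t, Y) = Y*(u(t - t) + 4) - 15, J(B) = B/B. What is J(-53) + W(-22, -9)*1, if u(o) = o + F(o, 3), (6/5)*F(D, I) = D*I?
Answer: -50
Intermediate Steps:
F(D, I) = 5*D*I/6 (F(D, I) = 5*(D*I)/6 = 5*D*I/6)
u(o) = 7*o/2 (u(o) = o + (⅚)*o*3 = o + 5*o/2 = 7*o/2)
J(B) = 1
W(t, Y) = -15 + 4*Y (W(t, Y) = Y*(7*(t - t)/2 + 4) - 15 = Y*((7/2)*0 + 4) - 15 = Y*(0 + 4) - 15 = Y*4 - 15 = 4*Y - 15 = -15 + 4*Y)
J(-53) + W(-22, -9)*1 = 1 + (-15 + 4*(-9))*1 = 1 + (-15 - 36)*1 = 1 - 51*1 = 1 - 51 = -50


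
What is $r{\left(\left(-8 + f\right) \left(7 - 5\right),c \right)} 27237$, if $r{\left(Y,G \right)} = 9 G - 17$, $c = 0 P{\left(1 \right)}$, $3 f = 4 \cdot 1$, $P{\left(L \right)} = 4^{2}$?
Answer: $-463029$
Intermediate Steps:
$P{\left(L \right)} = 16$
$f = \frac{4}{3}$ ($f = \frac{4 \cdot 1}{3} = \frac{1}{3} \cdot 4 = \frac{4}{3} \approx 1.3333$)
$c = 0$ ($c = 0 \cdot 16 = 0$)
$r{\left(Y,G \right)} = -17 + 9 G$
$r{\left(\left(-8 + f\right) \left(7 - 5\right),c \right)} 27237 = \left(-17 + 9 \cdot 0\right) 27237 = \left(-17 + 0\right) 27237 = \left(-17\right) 27237 = -463029$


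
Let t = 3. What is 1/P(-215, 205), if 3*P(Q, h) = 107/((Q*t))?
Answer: -1935/107 ≈ -18.084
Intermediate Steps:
P(Q, h) = 107/(9*Q) (P(Q, h) = (107/((Q*3)))/3 = (107/((3*Q)))/3 = (107*(1/(3*Q)))/3 = (107/(3*Q))/3 = 107/(9*Q))
1/P(-215, 205) = 1/((107/9)/(-215)) = 1/((107/9)*(-1/215)) = 1/(-107/1935) = -1935/107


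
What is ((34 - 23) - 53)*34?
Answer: -1428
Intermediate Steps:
((34 - 23) - 53)*34 = (11 - 53)*34 = -42*34 = -1428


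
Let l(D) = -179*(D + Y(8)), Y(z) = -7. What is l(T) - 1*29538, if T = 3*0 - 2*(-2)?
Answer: -29001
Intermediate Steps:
T = 4 (T = 0 + 4 = 4)
l(D) = 1253 - 179*D (l(D) = -179*(D - 7) = -179*(-7 + D) = 1253 - 179*D)
l(T) - 1*29538 = (1253 - 179*4) - 1*29538 = (1253 - 716) - 29538 = 537 - 29538 = -29001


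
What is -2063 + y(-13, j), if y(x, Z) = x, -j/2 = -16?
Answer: -2076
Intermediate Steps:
j = 32 (j = -2*(-16) = 32)
-2063 + y(-13, j) = -2063 - 13 = -2076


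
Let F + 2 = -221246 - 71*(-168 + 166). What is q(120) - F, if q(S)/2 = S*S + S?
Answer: 250146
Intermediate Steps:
q(S) = 2*S + 2*S² (q(S) = 2*(S*S + S) = 2*(S² + S) = 2*(S + S²) = 2*S + 2*S²)
F = -221106 (F = -2 + (-221246 - 71*(-168 + 166)) = -2 + (-221246 - 71*(-2)) = -2 + (-221246 + 142) = -2 - 221104 = -221106)
q(120) - F = 2*120*(1 + 120) - 1*(-221106) = 2*120*121 + 221106 = 29040 + 221106 = 250146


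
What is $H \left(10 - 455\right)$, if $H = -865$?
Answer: $384925$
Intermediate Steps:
$H \left(10 - 455\right) = - 865 \left(10 - 455\right) = \left(-865\right) \left(-445\right) = 384925$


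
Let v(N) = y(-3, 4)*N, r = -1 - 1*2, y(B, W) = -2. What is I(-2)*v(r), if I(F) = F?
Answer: -12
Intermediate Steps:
r = -3 (r = -1 - 2 = -3)
v(N) = -2*N
I(-2)*v(r) = -(-4)*(-3) = -2*6 = -12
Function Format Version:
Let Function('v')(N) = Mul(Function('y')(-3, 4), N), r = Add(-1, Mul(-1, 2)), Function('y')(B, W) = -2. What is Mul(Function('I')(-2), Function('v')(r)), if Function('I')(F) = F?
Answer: -12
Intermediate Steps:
r = -3 (r = Add(-1, -2) = -3)
Function('v')(N) = Mul(-2, N)
Mul(Function('I')(-2), Function('v')(r)) = Mul(-2, Mul(-2, -3)) = Mul(-2, 6) = -12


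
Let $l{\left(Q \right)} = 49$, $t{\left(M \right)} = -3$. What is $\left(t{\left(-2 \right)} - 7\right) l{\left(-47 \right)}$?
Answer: $-490$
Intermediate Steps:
$\left(t{\left(-2 \right)} - 7\right) l{\left(-47 \right)} = \left(-3 - 7\right) 49 = \left(-10\right) 49 = -490$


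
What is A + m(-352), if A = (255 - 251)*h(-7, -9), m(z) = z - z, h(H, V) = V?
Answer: -36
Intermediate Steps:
m(z) = 0
A = -36 (A = (255 - 251)*(-9) = 4*(-9) = -36)
A + m(-352) = -36 + 0 = -36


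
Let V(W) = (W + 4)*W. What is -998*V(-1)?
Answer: 2994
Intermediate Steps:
V(W) = W*(4 + W) (V(W) = (4 + W)*W = W*(4 + W))
-998*V(-1) = -(-998)*(4 - 1) = -(-998)*3 = -998*(-3) = 2994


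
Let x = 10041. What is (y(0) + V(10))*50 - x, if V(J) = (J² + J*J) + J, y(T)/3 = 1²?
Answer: 609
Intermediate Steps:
y(T) = 3 (y(T) = 3*1² = 3*1 = 3)
V(J) = J + 2*J² (V(J) = (J² + J²) + J = 2*J² + J = J + 2*J²)
(y(0) + V(10))*50 - x = (3 + 10*(1 + 2*10))*50 - 1*10041 = (3 + 10*(1 + 20))*50 - 10041 = (3 + 10*21)*50 - 10041 = (3 + 210)*50 - 10041 = 213*50 - 10041 = 10650 - 10041 = 609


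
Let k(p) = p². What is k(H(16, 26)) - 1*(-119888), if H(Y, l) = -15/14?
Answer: 23498273/196 ≈ 1.1989e+5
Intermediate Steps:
H(Y, l) = -15/14 (H(Y, l) = -15*1/14 = -15/14)
k(H(16, 26)) - 1*(-119888) = (-15/14)² - 1*(-119888) = 225/196 + 119888 = 23498273/196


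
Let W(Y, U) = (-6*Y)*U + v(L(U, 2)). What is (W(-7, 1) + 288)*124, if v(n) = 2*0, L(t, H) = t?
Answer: 40920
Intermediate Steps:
v(n) = 0
W(Y, U) = -6*U*Y (W(Y, U) = (-6*Y)*U + 0 = -6*U*Y + 0 = -6*U*Y)
(W(-7, 1) + 288)*124 = (-6*1*(-7) + 288)*124 = (42 + 288)*124 = 330*124 = 40920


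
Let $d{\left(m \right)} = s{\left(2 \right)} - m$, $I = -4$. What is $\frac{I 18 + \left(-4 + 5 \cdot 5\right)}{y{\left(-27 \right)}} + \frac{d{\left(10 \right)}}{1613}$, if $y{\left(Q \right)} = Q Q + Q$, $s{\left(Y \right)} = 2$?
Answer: $- \frac{29293}{377442} \approx -0.077609$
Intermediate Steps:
$y{\left(Q \right)} = Q + Q^{2}$ ($y{\left(Q \right)} = Q^{2} + Q = Q + Q^{2}$)
$d{\left(m \right)} = 2 - m$
$\frac{I 18 + \left(-4 + 5 \cdot 5\right)}{y{\left(-27 \right)}} + \frac{d{\left(10 \right)}}{1613} = \frac{\left(-4\right) 18 + \left(-4 + 5 \cdot 5\right)}{\left(-27\right) \left(1 - 27\right)} + \frac{2 - 10}{1613} = \frac{-72 + \left(-4 + 25\right)}{\left(-27\right) \left(-26\right)} + \left(2 - 10\right) \frac{1}{1613} = \frac{-72 + 21}{702} - \frac{8}{1613} = \left(-51\right) \frac{1}{702} - \frac{8}{1613} = - \frac{17}{234} - \frac{8}{1613} = - \frac{29293}{377442}$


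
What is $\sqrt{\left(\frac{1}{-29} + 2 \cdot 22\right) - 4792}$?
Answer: $\frac{i \sqrt{3993097}}{29} \approx 68.906 i$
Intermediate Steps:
$\sqrt{\left(\frac{1}{-29} + 2 \cdot 22\right) - 4792} = \sqrt{\left(- \frac{1}{29} + 44\right) - 4792} = \sqrt{\frac{1275}{29} - 4792} = \sqrt{- \frac{137693}{29}} = \frac{i \sqrt{3993097}}{29}$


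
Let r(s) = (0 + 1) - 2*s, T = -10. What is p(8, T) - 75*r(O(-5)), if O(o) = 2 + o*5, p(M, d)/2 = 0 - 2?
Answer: -3529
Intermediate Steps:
p(M, d) = -4 (p(M, d) = 2*(0 - 2) = 2*(-2) = -4)
O(o) = 2 + 5*o
r(s) = 1 - 2*s
p(8, T) - 75*r(O(-5)) = -4 - 75*(1 - 2*(2 + 5*(-5))) = -4 - 75*(1 - 2*(2 - 25)) = -4 - 75*(1 - 2*(-23)) = -4 - 75*(1 + 46) = -4 - 75*47 = -4 - 3525 = -3529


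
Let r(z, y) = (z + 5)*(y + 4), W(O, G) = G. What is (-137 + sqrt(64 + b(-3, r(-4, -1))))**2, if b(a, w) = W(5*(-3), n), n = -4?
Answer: 18829 - 548*sqrt(15) ≈ 16707.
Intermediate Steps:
r(z, y) = (4 + y)*(5 + z) (r(z, y) = (5 + z)*(4 + y) = (4 + y)*(5 + z))
b(a, w) = -4
(-137 + sqrt(64 + b(-3, r(-4, -1))))**2 = (-137 + sqrt(64 - 4))**2 = (-137 + sqrt(60))**2 = (-137 + 2*sqrt(15))**2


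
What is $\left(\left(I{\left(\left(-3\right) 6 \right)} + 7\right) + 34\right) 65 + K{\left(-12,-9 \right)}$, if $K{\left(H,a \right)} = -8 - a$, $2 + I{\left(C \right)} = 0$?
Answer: $2536$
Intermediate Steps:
$I{\left(C \right)} = -2$ ($I{\left(C \right)} = -2 + 0 = -2$)
$\left(\left(I{\left(\left(-3\right) 6 \right)} + 7\right) + 34\right) 65 + K{\left(-12,-9 \right)} = \left(\left(-2 + 7\right) + 34\right) 65 - -1 = \left(5 + 34\right) 65 + \left(-8 + 9\right) = 39 \cdot 65 + 1 = 2535 + 1 = 2536$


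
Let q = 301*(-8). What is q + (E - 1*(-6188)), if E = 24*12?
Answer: 4068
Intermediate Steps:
E = 288
q = -2408
q + (E - 1*(-6188)) = -2408 + (288 - 1*(-6188)) = -2408 + (288 + 6188) = -2408 + 6476 = 4068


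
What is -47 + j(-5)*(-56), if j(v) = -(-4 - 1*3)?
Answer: -439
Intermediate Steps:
j(v) = 7 (j(v) = -(-4 - 3) = -1*(-7) = 7)
-47 + j(-5)*(-56) = -47 + 7*(-56) = -47 - 392 = -439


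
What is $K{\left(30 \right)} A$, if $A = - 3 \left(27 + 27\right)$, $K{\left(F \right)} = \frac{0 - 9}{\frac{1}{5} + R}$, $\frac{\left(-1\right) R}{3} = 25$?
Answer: $- \frac{3645}{187} \approx -19.492$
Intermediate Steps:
$R = -75$ ($R = \left(-3\right) 25 = -75$)
$K{\left(F \right)} = \frac{45}{374}$ ($K{\left(F \right)} = \frac{0 - 9}{\frac{1}{5} - 75} = - \frac{9}{\frac{1}{5} - 75} = - \frac{9}{- \frac{374}{5}} = \left(-9\right) \left(- \frac{5}{374}\right) = \frac{45}{374}$)
$A = -162$ ($A = \left(-3\right) 54 = -162$)
$K{\left(30 \right)} A = \frac{45}{374} \left(-162\right) = - \frac{3645}{187}$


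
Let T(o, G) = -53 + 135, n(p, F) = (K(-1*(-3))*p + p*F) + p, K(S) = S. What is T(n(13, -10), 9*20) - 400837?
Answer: -400755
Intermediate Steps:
n(p, F) = 4*p + F*p (n(p, F) = ((-1*(-3))*p + p*F) + p = (3*p + F*p) + p = 4*p + F*p)
T(o, G) = 82
T(n(13, -10), 9*20) - 400837 = 82 - 400837 = -400755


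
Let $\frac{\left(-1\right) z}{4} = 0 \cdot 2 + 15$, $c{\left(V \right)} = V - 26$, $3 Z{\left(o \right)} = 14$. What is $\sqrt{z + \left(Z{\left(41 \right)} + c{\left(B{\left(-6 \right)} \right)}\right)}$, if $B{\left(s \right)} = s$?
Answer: $\frac{i \sqrt{786}}{3} \approx 9.3452 i$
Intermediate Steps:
$Z{\left(o \right)} = \frac{14}{3}$ ($Z{\left(o \right)} = \frac{1}{3} \cdot 14 = \frac{14}{3}$)
$c{\left(V \right)} = -26 + V$ ($c{\left(V \right)} = V - 26 = -26 + V$)
$z = -60$ ($z = - 4 \left(0 \cdot 2 + 15\right) = - 4 \left(0 + 15\right) = \left(-4\right) 15 = -60$)
$\sqrt{z + \left(Z{\left(41 \right)} + c{\left(B{\left(-6 \right)} \right)}\right)} = \sqrt{-60 + \left(\frac{14}{3} - 32\right)} = \sqrt{-60 - \frac{82}{3}} = \sqrt{- \frac{262}{3}} = \frac{i \sqrt{786}}{3}$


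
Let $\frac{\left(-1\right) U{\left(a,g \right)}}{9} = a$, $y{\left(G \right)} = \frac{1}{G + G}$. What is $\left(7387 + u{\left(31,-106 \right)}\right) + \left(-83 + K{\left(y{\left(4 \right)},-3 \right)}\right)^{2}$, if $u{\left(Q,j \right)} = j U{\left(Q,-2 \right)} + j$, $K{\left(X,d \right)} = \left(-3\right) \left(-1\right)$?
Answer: $43255$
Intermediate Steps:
$y{\left(G \right)} = \frac{1}{2 G}$
$U{\left(a,g \right)} = - 9 a$
$K{\left(X,d \right)} = 3$
$u{\left(Q,j \right)} = j - 9 Q j$ ($u{\left(Q,j \right)} = j \left(- 9 Q\right) + j = - 9 Q j + j = j - 9 Q j$)
$\left(7387 + u{\left(31,-106 \right)}\right) + \left(-83 + K{\left(y{\left(4 \right)},-3 \right)}\right)^{2} = \left(7387 - 106 \left(1 - 279\right)\right) + \left(-83 + 3\right)^{2} = \left(7387 - 106 \left(1 - 279\right)\right) + \left(-80\right)^{2} = \left(7387 - -29468\right) + 6400 = \left(7387 + 29468\right) + 6400 = 36855 + 6400 = 43255$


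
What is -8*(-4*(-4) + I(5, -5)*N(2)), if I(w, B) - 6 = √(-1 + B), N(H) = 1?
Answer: -176 - 8*I*√6 ≈ -176.0 - 19.596*I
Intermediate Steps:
I(w, B) = 6 + √(-1 + B)
-8*(-4*(-4) + I(5, -5)*N(2)) = -8*(-4*(-4) + (6 + √(-1 - 5))*1) = -8*(16 + (6 + √(-6))*1) = -8*(16 + (6 + I*√6)*1) = -8*(16 + (6 + I*√6)) = -8*(22 + I*√6) = -176 - 8*I*√6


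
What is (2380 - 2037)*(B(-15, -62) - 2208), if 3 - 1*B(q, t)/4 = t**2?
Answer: -6027196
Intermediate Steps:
B(q, t) = 12 - 4*t**2
(2380 - 2037)*(B(-15, -62) - 2208) = (2380 - 2037)*((12 - 4*(-62)**2) - 2208) = 343*((12 - 4*3844) - 2208) = 343*((12 - 15376) - 2208) = 343*(-15364 - 2208) = 343*(-17572) = -6027196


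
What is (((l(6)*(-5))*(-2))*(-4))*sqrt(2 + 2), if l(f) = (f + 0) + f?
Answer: -960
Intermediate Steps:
l(f) = 2*f (l(f) = f + f = 2*f)
(((l(6)*(-5))*(-2))*(-4))*sqrt(2 + 2) = ((((2*6)*(-5))*(-2))*(-4))*sqrt(2 + 2) = (((12*(-5))*(-2))*(-4))*sqrt(4) = (-60*(-2)*(-4))*2 = (120*(-4))*2 = -480*2 = -960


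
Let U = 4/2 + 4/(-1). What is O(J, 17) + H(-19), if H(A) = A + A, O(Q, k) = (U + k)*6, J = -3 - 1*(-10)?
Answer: 52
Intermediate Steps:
J = 7 (J = -3 + 10 = 7)
U = -2 (U = 4*(½) + 4*(-1) = 2 - 4 = -2)
O(Q, k) = -12 + 6*k (O(Q, k) = (-2 + k)*6 = -12 + 6*k)
H(A) = 2*A
O(J, 17) + H(-19) = (-12 + 6*17) + 2*(-19) = (-12 + 102) - 38 = 90 - 38 = 52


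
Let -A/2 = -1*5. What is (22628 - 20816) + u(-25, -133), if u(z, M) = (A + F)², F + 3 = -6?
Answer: 1813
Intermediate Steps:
F = -9 (F = -3 - 6 = -9)
A = 10 (A = -(-2)*5 = -2*(-5) = 10)
u(z, M) = 1 (u(z, M) = (10 - 9)² = 1² = 1)
(22628 - 20816) + u(-25, -133) = (22628 - 20816) + 1 = 1812 + 1 = 1813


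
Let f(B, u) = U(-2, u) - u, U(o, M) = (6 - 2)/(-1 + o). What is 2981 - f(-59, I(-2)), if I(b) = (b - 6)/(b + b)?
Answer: 8953/3 ≈ 2984.3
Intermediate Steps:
U(o, M) = 4/(-1 + o)
I(b) = (-6 + b)/(2*b) (I(b) = (-6 + b)/((2*b)) = (-6 + b)*(1/(2*b)) = (-6 + b)/(2*b))
f(B, u) = -4/3 - u (f(B, u) = 4/(-1 - 2) - u = 4/(-3) - u = 4*(-1/3) - u = -4/3 - u)
2981 - f(-59, I(-2)) = 2981 - (-4/3 - (-6 - 2)/(2*(-2))) = 2981 - (-4/3 - (-1)*(-8)/(2*2)) = 2981 - (-4/3 - 1*2) = 2981 - (-4/3 - 2) = 2981 - 1*(-10/3) = 2981 + 10/3 = 8953/3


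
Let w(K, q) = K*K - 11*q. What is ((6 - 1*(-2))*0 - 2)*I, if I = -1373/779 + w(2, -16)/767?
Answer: 1825742/597493 ≈ 3.0557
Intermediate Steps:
w(K, q) = K² - 11*q
I = -912871/597493 (I = -1373/779 + (2² - 11*(-16))/767 = -1373*1/779 + (4 + 176)*(1/767) = -1373/779 + 180*(1/767) = -1373/779 + 180/767 = -912871/597493 ≈ -1.5278)
((6 - 1*(-2))*0 - 2)*I = ((6 - 1*(-2))*0 - 2)*(-912871/597493) = ((6 + 2)*0 - 2)*(-912871/597493) = (8*0 - 2)*(-912871/597493) = (0 - 2)*(-912871/597493) = -2*(-912871/597493) = 1825742/597493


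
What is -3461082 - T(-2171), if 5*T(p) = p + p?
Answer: -17301068/5 ≈ -3.4602e+6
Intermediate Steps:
T(p) = 2*p/5 (T(p) = (p + p)/5 = (2*p)/5 = 2*p/5)
-3461082 - T(-2171) = -3461082 - 2*(-2171)/5 = -3461082 - 1*(-4342/5) = -3461082 + 4342/5 = -17301068/5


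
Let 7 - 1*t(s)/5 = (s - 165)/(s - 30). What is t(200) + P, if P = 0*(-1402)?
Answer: 1155/34 ≈ 33.971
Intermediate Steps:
t(s) = 35 - 5*(-165 + s)/(-30 + s) (t(s) = 35 - 5*(s - 165)/(s - 30) = 35 - 5*(-165 + s)/(-30 + s))
P = 0
t(200) + P = 15*(-15 + 2*200)/(-30 + 200) + 0 = 15*(-15 + 400)/170 + 0 = 15*(1/170)*385 + 0 = 1155/34 + 0 = 1155/34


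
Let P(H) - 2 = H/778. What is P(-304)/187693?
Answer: 626/73012577 ≈ 8.5739e-6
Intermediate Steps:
P(H) = 2 + H/778
P(-304)/187693 = (2 + (1/778)*(-304))/187693 = (2 - 152/389)*(1/187693) = (626/389)*(1/187693) = 626/73012577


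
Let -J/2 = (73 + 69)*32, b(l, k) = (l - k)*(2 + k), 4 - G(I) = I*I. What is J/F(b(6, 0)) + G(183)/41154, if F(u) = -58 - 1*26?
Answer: 10310967/96026 ≈ 107.38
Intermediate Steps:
G(I) = 4 - I**2 (G(I) = 4 - I*I = 4 - I**2)
b(l, k) = (2 + k)*(l - k)
F(u) = -84 (F(u) = -58 - 26 = -84)
J = -9088 (J = -2*(73 + 69)*32 = -284*32 = -2*4544 = -9088)
J/F(b(6, 0)) + G(183)/41154 = -9088/(-84) + (4 - 1*183**2)/41154 = -9088*(-1/84) + (4 - 1*33489)*(1/41154) = 2272/21 + (4 - 33489)*(1/41154) = 2272/21 - 33485*1/41154 = 2272/21 - 33485/41154 = 10310967/96026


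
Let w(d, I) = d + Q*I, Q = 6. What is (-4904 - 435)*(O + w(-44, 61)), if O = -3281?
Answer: 15798101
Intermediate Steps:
w(d, I) = d + 6*I
(-4904 - 435)*(O + w(-44, 61)) = (-4904 - 435)*(-3281 + (-44 + 6*61)) = -5339*(-3281 + (-44 + 366)) = -5339*(-3281 + 322) = -5339*(-2959) = 15798101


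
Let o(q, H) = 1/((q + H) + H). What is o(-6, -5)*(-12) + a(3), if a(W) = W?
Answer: 15/4 ≈ 3.7500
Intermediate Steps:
o(q, H) = 1/(q + 2*H) (o(q, H) = 1/((H + q) + H) = 1/(q + 2*H))
o(-6, -5)*(-12) + a(3) = -12/(-6 + 2*(-5)) + 3 = -12/(-6 - 10) + 3 = -12/(-16) + 3 = -1/16*(-12) + 3 = 3/4 + 3 = 15/4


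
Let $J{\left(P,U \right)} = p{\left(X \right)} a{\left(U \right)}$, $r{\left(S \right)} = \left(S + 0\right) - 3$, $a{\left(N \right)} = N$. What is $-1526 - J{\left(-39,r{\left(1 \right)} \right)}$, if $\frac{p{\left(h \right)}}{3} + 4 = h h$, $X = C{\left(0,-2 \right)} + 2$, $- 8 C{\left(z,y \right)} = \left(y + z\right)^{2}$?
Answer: $- \frac{3073}{2} \approx -1536.5$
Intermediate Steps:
$C{\left(z,y \right)} = - \frac{\left(y + z\right)^{2}}{8}$
$X = \frac{3}{2}$ ($X = - \frac{\left(-2 + 0\right)^{2}}{8} + 2 = - \frac{\left(-2\right)^{2}}{8} + 2 = \left(- \frac{1}{8}\right) 4 + 2 = - \frac{1}{2} + 2 = \frac{3}{2} \approx 1.5$)
$r{\left(S \right)} = -3 + S$ ($r{\left(S \right)} = S - 3 = -3 + S$)
$p{\left(h \right)} = -12 + 3 h^{2}$ ($p{\left(h \right)} = -12 + 3 h h = -12 + 3 h^{2}$)
$J{\left(P,U \right)} = - \frac{21 U}{4}$ ($J{\left(P,U \right)} = \left(-12 + 3 \left(\frac{3}{2}\right)^{2}\right) U = \left(-12 + 3 \cdot \frac{9}{4}\right) U = \left(-12 + \frac{27}{4}\right) U = - \frac{21 U}{4}$)
$-1526 - J{\left(-39,r{\left(1 \right)} \right)} = -1526 - - \frac{21 \left(-3 + 1\right)}{4} = -1526 - \left(- \frac{21}{4}\right) \left(-2\right) = -1526 - \frac{21}{2} = - \frac{3073}{2}$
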